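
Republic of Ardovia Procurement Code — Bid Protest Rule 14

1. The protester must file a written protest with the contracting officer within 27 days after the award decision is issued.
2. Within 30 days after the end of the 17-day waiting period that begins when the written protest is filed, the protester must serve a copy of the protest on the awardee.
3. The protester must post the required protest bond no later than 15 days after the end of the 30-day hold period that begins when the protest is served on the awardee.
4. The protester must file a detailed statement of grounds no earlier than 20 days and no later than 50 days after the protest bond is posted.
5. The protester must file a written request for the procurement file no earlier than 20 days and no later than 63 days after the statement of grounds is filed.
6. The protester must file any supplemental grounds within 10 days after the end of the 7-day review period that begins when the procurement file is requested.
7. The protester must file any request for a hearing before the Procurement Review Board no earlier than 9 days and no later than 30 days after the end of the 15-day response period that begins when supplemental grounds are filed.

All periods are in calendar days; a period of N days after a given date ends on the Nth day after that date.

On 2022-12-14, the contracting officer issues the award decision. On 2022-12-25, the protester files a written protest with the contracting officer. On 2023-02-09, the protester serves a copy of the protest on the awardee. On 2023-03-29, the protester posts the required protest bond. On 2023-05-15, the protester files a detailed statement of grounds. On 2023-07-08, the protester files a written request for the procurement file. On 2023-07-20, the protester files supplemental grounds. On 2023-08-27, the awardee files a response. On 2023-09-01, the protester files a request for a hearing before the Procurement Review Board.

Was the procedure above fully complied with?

Step 1: 27 days after 2022-12-14 (when the award decision is issued) is 2023-01-10; completed 2022-12-25, before the deadline.
Step 2: 30 days after 2023-01-11 (end of the 17-day waiting period, which began when the written protest is filed on 2022-12-25) is 2023-02-10; done 2023-02-09 — timely.
Step 3: 15 days after 2023-03-11 (end of the 30-day hold period, which began when the protest is served on the awardee on 2023-02-09) is 2023-03-26; done 2023-03-29 — 3 days late.
The procedure was therefore not followed at step 3.

No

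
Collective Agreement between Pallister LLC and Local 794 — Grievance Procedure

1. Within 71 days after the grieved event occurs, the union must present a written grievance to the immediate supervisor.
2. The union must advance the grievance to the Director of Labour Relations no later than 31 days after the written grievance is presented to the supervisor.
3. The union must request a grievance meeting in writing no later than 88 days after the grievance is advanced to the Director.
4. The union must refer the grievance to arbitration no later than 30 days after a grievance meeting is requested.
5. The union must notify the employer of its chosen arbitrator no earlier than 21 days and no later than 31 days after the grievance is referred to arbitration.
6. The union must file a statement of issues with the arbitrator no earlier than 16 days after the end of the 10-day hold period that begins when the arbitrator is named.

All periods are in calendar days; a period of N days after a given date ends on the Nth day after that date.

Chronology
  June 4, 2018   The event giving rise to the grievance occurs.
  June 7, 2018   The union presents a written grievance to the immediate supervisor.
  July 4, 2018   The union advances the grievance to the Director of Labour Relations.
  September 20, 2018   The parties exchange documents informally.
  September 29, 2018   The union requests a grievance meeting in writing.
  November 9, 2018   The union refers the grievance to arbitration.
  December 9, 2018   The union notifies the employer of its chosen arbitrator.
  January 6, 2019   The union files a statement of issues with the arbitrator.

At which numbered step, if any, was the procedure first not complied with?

(1) due by June 4, 2018 + 71 days = August 14, 2018; completed June 7, 2018, before the deadline.
(2) due by June 7, 2018 + 31 days = July 8, 2018; July 4, 2018 is within that limit.
(3) due by July 4, 2018 + 88 days = September 30, 2018; completed September 29, 2018, before the deadline.
(4) due by September 29, 2018 + 30 days = October 29, 2018; not done until November 9, 2018, 11 days after the deadline.
Later steps need not be reached.

Step 4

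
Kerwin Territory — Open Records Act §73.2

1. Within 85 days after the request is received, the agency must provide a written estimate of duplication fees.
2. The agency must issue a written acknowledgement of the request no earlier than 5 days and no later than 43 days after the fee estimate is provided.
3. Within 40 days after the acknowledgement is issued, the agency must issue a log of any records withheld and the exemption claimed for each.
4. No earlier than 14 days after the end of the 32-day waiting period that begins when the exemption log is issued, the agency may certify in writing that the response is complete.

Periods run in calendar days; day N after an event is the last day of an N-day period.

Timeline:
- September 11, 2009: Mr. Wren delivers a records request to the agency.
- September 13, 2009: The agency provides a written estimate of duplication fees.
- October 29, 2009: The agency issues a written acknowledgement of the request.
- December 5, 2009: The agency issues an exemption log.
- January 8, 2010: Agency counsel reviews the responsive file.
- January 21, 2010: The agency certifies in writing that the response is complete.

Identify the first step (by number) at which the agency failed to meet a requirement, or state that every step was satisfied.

(1) due by September 11, 2009 + 85 days = December 5, 2009; completed September 13, 2009, before the deadline.
(2) the permitted window runs from September 13, 2009 + 5 = September 18, 2009 to September 13, 2009 + 43 = October 26, 2009; done October 29, 2009 — 3 days after the window closed.
No need to go further; step 2 was not satisfied.

Step 2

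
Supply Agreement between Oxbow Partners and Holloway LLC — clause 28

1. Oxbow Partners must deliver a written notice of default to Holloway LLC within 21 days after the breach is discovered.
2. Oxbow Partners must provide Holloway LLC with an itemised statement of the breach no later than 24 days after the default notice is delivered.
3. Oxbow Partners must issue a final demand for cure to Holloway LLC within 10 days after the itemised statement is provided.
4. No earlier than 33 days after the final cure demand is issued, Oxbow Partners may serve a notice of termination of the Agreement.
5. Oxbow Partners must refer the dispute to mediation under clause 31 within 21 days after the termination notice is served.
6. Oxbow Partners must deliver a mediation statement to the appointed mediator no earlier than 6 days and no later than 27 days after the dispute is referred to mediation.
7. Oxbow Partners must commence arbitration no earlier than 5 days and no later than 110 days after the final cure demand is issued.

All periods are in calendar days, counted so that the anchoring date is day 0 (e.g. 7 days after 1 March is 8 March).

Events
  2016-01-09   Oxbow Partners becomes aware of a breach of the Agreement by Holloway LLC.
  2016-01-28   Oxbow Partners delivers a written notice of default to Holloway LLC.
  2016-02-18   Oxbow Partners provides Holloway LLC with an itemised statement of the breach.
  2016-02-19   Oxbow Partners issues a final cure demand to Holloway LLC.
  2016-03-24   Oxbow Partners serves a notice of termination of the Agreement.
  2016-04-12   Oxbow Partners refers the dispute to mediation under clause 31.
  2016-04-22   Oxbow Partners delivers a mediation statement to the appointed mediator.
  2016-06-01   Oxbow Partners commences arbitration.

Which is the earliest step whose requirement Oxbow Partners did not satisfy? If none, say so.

None — every step was satisfied

(1) due by 2016-01-09 + 21 days = 2016-01-30; done 2016-01-28 — timely.
(2) due by 2016-01-28 + 24 days = 2016-02-21; completed 2016-02-18, before the deadline.
(3) due by 2016-02-18 + 10 days = 2016-02-28; completed 2016-02-19, before the deadline.
(4) permitted from 2016-02-19 + 33 days = 2016-03-23 onward; 2016-03-24 is on or after that date.
(5) due by 2016-03-24 + 21 days = 2016-04-14; 2016-04-12 is within that limit.
(6) the permitted window runs from 2016-04-12 + 6 = 2016-04-18 to 2016-04-12 + 27 = 2016-05-09; 2016-04-22 falls inside that range.
(7) the permitted window runs from 2016-02-19 + 5 = 2016-02-24 to 2016-02-19 + 110 = 2016-06-08; done 2016-06-01 — within the window.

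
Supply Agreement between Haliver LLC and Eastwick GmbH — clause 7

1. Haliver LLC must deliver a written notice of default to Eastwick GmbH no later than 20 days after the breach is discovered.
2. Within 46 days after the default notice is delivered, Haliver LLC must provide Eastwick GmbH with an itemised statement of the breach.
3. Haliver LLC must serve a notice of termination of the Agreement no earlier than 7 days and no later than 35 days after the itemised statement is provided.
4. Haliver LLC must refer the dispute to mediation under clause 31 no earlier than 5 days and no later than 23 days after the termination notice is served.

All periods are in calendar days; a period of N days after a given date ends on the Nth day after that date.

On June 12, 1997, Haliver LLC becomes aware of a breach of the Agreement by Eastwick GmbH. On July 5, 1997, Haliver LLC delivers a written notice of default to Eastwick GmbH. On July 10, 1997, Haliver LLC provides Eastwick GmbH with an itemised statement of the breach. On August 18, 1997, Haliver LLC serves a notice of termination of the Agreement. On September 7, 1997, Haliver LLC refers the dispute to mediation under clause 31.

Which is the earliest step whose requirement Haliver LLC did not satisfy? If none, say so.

Step 1: 20 days after June 12, 1997 (when the breach is discovered) is July 2, 1997; not done until July 5, 1997, 3 days after the deadline.
No need to go further; step 1 was not satisfied.

Step 1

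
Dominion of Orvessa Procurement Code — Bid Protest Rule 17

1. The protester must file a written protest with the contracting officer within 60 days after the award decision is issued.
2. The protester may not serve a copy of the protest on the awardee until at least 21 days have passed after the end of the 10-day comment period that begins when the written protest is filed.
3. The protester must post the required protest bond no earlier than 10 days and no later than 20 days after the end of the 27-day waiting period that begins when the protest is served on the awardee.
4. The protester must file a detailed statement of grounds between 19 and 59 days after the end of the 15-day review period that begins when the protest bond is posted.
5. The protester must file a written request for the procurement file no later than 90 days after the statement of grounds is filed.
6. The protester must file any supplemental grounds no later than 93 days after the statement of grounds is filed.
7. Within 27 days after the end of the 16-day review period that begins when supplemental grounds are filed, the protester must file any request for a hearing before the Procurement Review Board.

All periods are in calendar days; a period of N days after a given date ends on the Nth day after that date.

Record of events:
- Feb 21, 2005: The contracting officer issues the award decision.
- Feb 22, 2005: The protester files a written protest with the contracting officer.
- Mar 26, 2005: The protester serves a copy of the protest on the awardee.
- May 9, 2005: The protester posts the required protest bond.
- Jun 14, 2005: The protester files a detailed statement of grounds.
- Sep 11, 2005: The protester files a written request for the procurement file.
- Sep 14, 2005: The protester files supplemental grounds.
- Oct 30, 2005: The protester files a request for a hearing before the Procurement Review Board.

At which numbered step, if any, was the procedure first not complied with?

Step 7

(1) due by Feb 21, 2005 + 60 days = Apr 22, 2005; Feb 22, 2005 is within that limit.
(2) permitted from Mar 4, 2005 + 21 days = Mar 25, 2005 onward; Mar 26, 2005 is on or after that date.
(3) the permitted window runs from Apr 22, 2005 + 10 = May 2, 2005 to Apr 22, 2005 + 20 = May 12, 2005; May 9, 2005 falls inside that range.
(4) the permitted window runs from May 24, 2005 + 19 = Jun 12, 2005 to May 24, 2005 + 59 = Jul 22, 2005; done Jun 14, 2005, which is between those dates.
(5) due by Jun 14, 2005 + 90 days = Sep 12, 2005; Sep 11, 2005 is within that limit.
(6) due by Jun 14, 2005 + 93 days = Sep 15, 2005; Sep 14, 2005 is within that limit.
(7) due by Sep 30, 2005 + 27 days = Oct 27, 2005; done Oct 30, 2005 — 3 days late.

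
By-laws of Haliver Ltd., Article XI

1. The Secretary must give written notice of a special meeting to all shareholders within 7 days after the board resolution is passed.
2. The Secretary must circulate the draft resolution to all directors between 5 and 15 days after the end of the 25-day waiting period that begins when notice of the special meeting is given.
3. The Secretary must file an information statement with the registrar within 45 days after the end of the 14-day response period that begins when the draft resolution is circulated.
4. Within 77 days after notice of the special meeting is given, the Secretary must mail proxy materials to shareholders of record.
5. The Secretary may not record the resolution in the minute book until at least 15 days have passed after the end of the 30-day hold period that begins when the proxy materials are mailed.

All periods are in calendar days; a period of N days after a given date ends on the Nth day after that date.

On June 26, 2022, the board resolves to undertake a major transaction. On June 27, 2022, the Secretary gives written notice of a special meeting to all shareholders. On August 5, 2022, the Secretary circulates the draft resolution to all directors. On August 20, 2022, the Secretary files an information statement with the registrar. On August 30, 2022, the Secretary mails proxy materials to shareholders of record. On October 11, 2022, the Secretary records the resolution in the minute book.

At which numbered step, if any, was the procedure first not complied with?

Step 5

(1) due by June 26, 2022 + 7 days = July 3, 2022; June 27, 2022 is within that limit.
(2) the permitted window runs from July 22, 2022 + 5 = July 27, 2022 to July 22, 2022 + 15 = August 6, 2022; August 5, 2022 falls inside that range.
(3) due by August 19, 2022 + 45 days = October 3, 2022; August 20, 2022 is within that limit.
(4) due by June 27, 2022 + 77 days = September 12, 2022; August 30, 2022 is within that limit.
(5) permitted from September 29, 2022 + 15 days = October 14, 2022 onward; done October 11, 2022 — 3 days too early.
The procedure was therefore not followed at step 5.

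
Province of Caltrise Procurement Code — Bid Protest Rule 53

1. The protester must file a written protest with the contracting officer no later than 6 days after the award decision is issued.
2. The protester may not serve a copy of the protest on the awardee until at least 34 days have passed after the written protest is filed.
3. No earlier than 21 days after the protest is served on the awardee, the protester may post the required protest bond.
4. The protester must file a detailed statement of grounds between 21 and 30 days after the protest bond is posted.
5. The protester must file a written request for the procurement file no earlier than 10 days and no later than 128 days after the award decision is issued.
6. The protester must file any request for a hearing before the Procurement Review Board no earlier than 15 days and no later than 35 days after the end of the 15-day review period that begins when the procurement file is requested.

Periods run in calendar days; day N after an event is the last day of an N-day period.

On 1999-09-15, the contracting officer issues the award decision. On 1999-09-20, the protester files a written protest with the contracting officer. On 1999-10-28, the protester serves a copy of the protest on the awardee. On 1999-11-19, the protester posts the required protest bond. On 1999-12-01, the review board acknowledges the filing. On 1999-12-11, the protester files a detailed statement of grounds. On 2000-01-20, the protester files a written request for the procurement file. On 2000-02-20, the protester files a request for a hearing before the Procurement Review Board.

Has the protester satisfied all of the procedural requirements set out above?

Yes

(1) due by 1999-09-15 + 6 days = 1999-09-21; completed 1999-09-20, before the deadline.
(2) permitted from 1999-09-20 + 34 days = 1999-10-24 onward; done 1999-10-28, after the minimum wait.
(3) permitted from 1999-10-28 + 21 days = 1999-11-18 onward; 1999-11-19 is on or after that date.
(4) the permitted window runs from 1999-11-19 + 21 = 1999-12-10 to 1999-11-19 + 30 = 1999-12-19; done 1999-12-11, which is between those dates.
(5) the permitted window runs from 1999-09-15 + 10 = 1999-09-25 to 1999-09-15 + 128 = 2000-01-21; 2000-01-20 falls inside that range.
(6) the permitted window runs from 2000-02-04 + 15 = 2000-02-19 to 2000-02-04 + 35 = 2000-03-10; 2000-02-20 falls inside that range.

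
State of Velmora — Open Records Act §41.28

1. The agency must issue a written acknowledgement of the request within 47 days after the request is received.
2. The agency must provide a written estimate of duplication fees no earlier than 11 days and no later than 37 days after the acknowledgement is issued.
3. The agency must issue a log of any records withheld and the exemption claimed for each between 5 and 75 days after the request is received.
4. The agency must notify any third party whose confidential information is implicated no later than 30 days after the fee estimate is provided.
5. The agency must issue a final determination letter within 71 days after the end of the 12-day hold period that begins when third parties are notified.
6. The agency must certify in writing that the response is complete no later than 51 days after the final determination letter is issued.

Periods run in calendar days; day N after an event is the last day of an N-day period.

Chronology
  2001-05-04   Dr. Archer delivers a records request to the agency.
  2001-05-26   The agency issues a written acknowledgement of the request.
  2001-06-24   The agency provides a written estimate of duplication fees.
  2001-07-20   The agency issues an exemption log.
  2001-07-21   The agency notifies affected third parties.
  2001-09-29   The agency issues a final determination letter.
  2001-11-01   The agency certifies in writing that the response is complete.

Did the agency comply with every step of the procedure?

No

(1) due by 2001-05-04 + 47 days = 2001-06-20; 2001-05-26 is within that limit.
(2) the permitted window runs from 2001-05-26 + 11 = 2001-06-06 to 2001-05-26 + 37 = 2001-07-02; 2001-06-24 falls inside that range.
(3) the permitted window runs from 2001-05-04 + 5 = 2001-05-09 to 2001-05-04 + 75 = 2001-07-18; 2001-07-20 is 2 days past the end of the window.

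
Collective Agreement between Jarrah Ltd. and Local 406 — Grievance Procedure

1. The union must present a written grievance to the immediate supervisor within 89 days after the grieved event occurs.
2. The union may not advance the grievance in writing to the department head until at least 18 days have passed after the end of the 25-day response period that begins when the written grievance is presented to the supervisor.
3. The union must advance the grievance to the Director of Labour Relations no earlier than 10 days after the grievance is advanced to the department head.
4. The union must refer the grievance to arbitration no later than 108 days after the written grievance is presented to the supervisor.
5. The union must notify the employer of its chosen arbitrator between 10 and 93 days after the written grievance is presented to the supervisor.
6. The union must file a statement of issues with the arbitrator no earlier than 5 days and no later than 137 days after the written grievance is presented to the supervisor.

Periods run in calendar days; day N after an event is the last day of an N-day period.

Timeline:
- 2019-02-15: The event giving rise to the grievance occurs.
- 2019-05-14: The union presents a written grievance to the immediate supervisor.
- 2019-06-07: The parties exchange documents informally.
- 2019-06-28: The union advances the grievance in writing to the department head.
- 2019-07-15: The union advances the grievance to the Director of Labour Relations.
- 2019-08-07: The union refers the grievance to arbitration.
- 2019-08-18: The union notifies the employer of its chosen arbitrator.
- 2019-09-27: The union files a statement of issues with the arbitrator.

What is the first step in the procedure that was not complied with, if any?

(1) due by 2019-02-15 + 89 days = 2019-05-15; done 2019-05-14 — timely.
(2) permitted from 2019-06-08 + 18 days = 2019-06-26 onward; 2019-06-28 is on or after that date.
(3) permitted from 2019-06-28 + 10 days = 2019-07-08 onward; done 2019-07-15 — permitted.
(4) due by 2019-05-14 + 108 days = 2019-08-30; done 2019-08-07 — timely.
(5) the permitted window runs from 2019-05-14 + 10 = 2019-05-24 to 2019-05-14 + 93 = 2019-08-15; done 2019-08-18 — 3 days after the window closed.

Step 5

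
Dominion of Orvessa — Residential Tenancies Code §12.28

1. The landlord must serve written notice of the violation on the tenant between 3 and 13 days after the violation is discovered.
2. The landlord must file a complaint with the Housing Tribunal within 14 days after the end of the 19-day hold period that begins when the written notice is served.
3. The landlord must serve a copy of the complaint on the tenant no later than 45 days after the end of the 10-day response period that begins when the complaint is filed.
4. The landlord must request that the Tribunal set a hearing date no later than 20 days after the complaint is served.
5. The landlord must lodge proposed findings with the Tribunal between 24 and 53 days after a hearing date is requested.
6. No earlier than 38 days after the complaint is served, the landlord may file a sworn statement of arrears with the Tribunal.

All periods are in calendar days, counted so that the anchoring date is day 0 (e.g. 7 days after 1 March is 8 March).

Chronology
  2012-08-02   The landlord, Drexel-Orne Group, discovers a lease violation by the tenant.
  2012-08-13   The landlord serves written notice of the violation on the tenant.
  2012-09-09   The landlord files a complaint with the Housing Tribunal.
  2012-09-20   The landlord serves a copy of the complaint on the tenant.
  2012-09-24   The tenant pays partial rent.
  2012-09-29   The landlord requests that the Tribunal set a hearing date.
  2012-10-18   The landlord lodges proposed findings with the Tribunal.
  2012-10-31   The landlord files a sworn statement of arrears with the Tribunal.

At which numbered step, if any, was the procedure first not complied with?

(1) the permitted window runs from 2012-08-02 + 3 = 2012-08-05 to 2012-08-02 + 13 = 2012-08-15; 2012-08-13 falls inside that range.
(2) due by 2012-09-01 + 14 days = 2012-09-15; 2012-09-09 is within that limit.
(3) due by 2012-09-19 + 45 days = 2012-11-03; 2012-09-20 is within that limit.
(4) due by 2012-09-20 + 20 days = 2012-10-10; completed 2012-09-29, before the deadline.
(5) the permitted window runs from 2012-09-29 + 24 = 2012-10-23 to 2012-09-29 + 53 = 2012-11-21; done 2012-10-18 — 5 days before the window opened.

Step 5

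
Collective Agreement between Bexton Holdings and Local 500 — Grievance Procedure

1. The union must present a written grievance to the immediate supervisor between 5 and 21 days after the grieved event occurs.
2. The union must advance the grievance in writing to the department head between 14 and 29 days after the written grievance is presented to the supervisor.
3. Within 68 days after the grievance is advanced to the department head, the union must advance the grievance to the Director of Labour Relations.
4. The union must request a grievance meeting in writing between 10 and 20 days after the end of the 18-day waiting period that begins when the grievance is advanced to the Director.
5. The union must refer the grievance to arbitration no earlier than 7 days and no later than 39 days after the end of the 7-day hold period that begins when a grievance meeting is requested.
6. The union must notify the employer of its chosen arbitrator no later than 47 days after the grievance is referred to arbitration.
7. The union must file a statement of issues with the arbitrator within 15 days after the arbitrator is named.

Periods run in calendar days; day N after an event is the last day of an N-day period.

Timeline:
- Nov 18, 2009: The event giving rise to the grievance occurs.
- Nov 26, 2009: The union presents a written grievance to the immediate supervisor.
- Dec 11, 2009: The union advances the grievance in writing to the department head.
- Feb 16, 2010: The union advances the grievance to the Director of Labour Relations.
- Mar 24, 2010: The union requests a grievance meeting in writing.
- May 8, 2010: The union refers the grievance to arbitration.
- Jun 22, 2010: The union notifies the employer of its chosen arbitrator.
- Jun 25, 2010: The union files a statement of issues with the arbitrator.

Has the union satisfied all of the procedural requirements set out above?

Yes

Step 1: the window is 5–21 days after Nov 18, 2009 (when the grieved event occurs), so Nov 23, 2009 through Dec 9, 2009; done Nov 26, 2009 — within the window.
Step 2: the window is 14–29 days after Nov 26, 2009 (when the written grievance is presented to the supervisor), so Dec 10, 2009 through Dec 25, 2009; done Dec 11, 2009 — within the window.
Step 3: 68 days after Dec 11, 2009 (when the grievance is advanced to the department head) is Feb 17, 2010; completed Feb 16, 2010, before the deadline.
Step 4: the window is 10–20 days after Mar 6, 2010 (end of the 18-day waiting period, which began when the grievance is advanced to the Director on Feb 16, 2010), so Mar 16, 2010 through Mar 26, 2010; done Mar 24, 2010 — within the window.
Step 5: the window is 7–39 days after Mar 31, 2010 (end of the 7-day hold period, which began when a grievance meeting is requested on Mar 24, 2010), so Apr 7, 2010 through May 9, 2010; done May 8, 2010, which is between those dates.
Step 6: 47 days after May 8, 2010 (when the grievance is referred to arbitration) is Jun 24, 2010; completed Jun 22, 2010, before the deadline.
Step 7: 15 days after Jun 22, 2010 (when the arbitrator is named) is Jul 7, 2010; done Jun 25, 2010 — timely.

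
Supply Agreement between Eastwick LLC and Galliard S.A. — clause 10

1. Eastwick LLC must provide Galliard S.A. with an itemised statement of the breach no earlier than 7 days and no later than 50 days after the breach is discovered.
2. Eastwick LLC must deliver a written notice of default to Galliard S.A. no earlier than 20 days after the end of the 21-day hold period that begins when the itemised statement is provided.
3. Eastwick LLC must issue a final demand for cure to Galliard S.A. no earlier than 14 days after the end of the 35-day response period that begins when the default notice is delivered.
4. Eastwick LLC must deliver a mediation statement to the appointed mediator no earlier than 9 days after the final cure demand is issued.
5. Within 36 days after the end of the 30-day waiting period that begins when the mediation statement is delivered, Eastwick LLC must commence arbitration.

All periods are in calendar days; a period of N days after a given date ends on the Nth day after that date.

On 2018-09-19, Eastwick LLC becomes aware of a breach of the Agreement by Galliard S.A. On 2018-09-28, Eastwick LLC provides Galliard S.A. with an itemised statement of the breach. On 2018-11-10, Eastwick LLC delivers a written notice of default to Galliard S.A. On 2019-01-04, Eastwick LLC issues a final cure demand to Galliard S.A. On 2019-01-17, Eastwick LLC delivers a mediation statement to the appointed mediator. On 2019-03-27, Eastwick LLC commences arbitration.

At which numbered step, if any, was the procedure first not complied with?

Step 5

Step 1: the window is 7–50 days after 2018-09-19 (when the breach is discovered), so 2018-09-26 through 2018-11-08; done 2018-09-28 — within the window.
Step 2: the earliest permitted date is 20 days after 2018-10-19 (end of the 21-day hold period, which began when the itemised statement is provided on 2018-09-28), i.e. 2018-11-08; 2018-11-10 is on or after that date.
Step 3: the earliest permitted date is 14 days after 2018-12-15 (end of the 35-day response period, which began when the default notice is delivered on 2018-11-10), i.e. 2018-12-29; 2019-01-04 is on or after that date.
Step 4: the earliest permitted date is 9 days after 2019-01-04 (when the final cure demand is issued), i.e. 2019-01-13; done 2019-01-17 — permitted.
Step 5: 36 days after 2019-02-16 (end of the 30-day waiting period, which began when the mediation statement is delivered on 2019-01-17) is 2019-03-24; not done until 2019-03-27, 3 days after the deadline.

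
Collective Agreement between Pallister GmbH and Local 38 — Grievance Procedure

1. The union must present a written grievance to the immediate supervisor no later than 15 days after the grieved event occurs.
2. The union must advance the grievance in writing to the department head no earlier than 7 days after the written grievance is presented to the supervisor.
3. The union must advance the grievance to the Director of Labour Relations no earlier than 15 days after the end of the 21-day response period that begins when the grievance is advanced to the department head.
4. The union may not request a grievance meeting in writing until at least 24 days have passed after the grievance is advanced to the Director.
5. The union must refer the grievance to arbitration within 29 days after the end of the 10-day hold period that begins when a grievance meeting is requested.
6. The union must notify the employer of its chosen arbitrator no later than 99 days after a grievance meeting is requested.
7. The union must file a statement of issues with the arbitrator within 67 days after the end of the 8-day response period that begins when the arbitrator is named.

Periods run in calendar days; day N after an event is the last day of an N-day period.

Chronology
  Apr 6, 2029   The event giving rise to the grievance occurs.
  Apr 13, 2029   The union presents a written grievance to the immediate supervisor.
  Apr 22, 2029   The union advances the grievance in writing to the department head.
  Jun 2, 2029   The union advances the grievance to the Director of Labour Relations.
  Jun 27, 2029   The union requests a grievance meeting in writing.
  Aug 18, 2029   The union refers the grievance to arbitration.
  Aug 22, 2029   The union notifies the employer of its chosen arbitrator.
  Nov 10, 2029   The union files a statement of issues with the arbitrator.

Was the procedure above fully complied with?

Step 1 — counting 15 days from Apr 6, 2029 (when the grieved event occurs) gives a deadline of Apr 21, 2029; completed Apr 13, 2029, before the deadline.
Step 2 — must wait 7 days from Apr 13, 2029 (when the written grievance is presented to the supervisor), so not before Apr 20, 2029; Apr 22, 2029 is on or after that date.
Step 3 — must wait 15 days from May 13, 2029 (end of the 21-day response period, which began when the grievance is advanced to the department head on Apr 22, 2029), so not before May 28, 2029; done Jun 2, 2029 — permitted.
Step 4 — must wait 24 days from Jun 2, 2029 (when the grievance is advanced to the Director), so not before Jun 26, 2029; done Jun 27, 2029, after the minimum wait.
Step 5 — counting 29 days from Jul 7, 2029 (end of the 10-day hold period, which began when a grievance meeting is requested on Jun 27, 2029) gives a deadline of Aug 5, 2029; done Aug 18, 2029 — 13 days late.
The procedure was therefore not followed at step 5.

No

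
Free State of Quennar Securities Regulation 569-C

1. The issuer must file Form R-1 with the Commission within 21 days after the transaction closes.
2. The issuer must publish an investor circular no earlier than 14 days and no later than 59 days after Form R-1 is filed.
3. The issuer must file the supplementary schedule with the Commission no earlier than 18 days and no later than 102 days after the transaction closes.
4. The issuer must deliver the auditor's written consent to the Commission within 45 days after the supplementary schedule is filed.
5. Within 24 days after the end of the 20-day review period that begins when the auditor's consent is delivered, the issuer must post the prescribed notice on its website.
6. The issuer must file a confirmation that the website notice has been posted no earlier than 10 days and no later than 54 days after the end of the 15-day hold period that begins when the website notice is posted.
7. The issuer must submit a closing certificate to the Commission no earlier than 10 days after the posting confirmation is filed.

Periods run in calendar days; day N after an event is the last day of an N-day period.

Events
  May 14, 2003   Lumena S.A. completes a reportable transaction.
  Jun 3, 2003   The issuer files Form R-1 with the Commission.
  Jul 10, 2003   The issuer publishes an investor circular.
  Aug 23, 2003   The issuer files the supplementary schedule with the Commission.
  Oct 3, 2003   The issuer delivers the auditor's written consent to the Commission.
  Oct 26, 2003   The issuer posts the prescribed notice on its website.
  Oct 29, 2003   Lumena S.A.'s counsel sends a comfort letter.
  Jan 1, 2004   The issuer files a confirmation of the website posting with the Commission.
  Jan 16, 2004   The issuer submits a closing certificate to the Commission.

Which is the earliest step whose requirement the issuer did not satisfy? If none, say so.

Step 1: 21 days after May 14, 2003 (when the transaction closes) is Jun 4, 2003; done Jun 3, 2003 — timely.
Step 2: the window is 14–59 days after Jun 3, 2003 (when Form R-1 is filed), so Jun 17, 2003 through Aug 1, 2003; done Jul 10, 2003, which is between those dates.
Step 3: the window is 18–102 days after May 14, 2003 (when the transaction closes), so Jun 1, 2003 through Aug 24, 2003; done Aug 23, 2003 — within the window.
Step 4: 45 days after Aug 23, 2003 (when the supplementary schedule is filed) is Oct 7, 2003; done Oct 3, 2003 — timely.
Step 5: 24 days after Oct 23, 2003 (end of the 20-day review period, which began when the auditor's consent is delivered on Oct 3, 2003) is Nov 16, 2003; Oct 26, 2003 is within that limit.
Step 6: the window is 10–54 days after Nov 10, 2003 (end of the 15-day hold period, which began when the website notice is posted on Oct 26, 2003), so Nov 20, 2003 through Jan 3, 2004; Jan 1, 2004 falls inside that range.
Step 7: the earliest permitted date is 10 days after Jan 1, 2004 (when the posting confirmation is filed), i.e. Jan 11, 2004; done Jan 16, 2004 — permitted.

None — every step was satisfied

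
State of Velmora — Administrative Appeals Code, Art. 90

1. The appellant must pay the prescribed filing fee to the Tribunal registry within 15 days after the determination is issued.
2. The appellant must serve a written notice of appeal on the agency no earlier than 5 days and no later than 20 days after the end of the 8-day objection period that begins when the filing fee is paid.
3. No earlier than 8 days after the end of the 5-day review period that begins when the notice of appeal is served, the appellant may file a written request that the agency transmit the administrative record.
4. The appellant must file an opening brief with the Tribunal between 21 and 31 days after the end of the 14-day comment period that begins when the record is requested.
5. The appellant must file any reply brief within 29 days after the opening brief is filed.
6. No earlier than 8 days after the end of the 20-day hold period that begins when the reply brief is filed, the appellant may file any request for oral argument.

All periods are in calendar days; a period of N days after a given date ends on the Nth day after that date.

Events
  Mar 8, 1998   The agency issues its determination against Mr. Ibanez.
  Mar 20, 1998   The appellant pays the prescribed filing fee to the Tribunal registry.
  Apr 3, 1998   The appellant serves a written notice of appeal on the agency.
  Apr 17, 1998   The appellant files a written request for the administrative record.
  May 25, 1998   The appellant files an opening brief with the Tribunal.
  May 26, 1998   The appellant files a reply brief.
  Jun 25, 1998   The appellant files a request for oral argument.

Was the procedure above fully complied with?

Yes

(1) due by Mar 8, 1998 + 15 days = Mar 23, 1998; done Mar 20, 1998 — timely.
(2) the permitted window runs from Mar 28, 1998 + 5 = Apr 2, 1998 to Mar 28, 1998 + 20 = Apr 17, 1998; Apr 3, 1998 falls inside that range.
(3) permitted from Apr 8, 1998 + 8 days = Apr 16, 1998 onward; done Apr 17, 1998 — permitted.
(4) the permitted window runs from May 1, 1998 + 21 = May 22, 1998 to May 1, 1998 + 31 = Jun 1, 1998; May 25, 1998 falls inside that range.
(5) due by May 25, 1998 + 29 days = Jun 23, 1998; done May 26, 1998 — timely.
(6) permitted from Jun 15, 1998 + 8 days = Jun 23, 1998 onward; done Jun 25, 1998, after the minimum wait.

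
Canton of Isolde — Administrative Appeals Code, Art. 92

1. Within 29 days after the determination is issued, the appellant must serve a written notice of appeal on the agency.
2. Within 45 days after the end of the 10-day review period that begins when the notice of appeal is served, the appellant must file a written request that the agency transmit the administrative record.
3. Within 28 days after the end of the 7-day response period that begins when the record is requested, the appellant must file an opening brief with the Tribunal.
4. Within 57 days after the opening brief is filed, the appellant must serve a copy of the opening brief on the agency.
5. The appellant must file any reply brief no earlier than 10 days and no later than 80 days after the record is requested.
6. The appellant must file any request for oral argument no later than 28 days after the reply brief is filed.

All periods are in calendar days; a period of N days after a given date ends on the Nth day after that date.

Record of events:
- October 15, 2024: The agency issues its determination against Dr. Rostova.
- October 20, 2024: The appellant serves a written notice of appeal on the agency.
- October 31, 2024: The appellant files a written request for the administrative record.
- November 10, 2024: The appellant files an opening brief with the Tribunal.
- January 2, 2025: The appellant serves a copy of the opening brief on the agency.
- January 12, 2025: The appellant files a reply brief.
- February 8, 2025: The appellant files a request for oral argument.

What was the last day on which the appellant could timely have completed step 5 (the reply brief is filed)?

January 19, 2025

Step 5 runs from October 31, 2024, when the record is requested. The window is 10–80 days after October 31, 2024; it closes on January 19, 2025.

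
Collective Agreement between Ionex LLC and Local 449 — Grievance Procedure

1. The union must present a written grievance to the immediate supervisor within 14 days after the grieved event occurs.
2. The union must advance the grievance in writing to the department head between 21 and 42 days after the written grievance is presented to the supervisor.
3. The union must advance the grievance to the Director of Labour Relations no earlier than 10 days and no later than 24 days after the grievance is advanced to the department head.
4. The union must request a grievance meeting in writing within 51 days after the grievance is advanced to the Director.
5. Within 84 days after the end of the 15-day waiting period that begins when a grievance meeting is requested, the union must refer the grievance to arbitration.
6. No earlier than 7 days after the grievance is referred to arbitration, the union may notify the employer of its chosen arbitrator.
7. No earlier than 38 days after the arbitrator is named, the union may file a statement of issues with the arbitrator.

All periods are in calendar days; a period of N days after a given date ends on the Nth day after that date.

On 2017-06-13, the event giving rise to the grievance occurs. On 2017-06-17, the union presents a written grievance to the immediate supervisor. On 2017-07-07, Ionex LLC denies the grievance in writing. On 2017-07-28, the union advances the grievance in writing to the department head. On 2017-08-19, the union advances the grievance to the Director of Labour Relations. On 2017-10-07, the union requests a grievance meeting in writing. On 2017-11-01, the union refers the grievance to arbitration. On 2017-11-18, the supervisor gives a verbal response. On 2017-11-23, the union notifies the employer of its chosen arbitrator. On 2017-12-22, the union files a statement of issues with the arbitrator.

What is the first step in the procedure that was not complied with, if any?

(1) due by 2017-06-13 + 14 days = 2017-06-27; completed 2017-06-17, before the deadline.
(2) the permitted window runs from 2017-06-17 + 21 = 2017-07-08 to 2017-06-17 + 42 = 2017-07-29; 2017-07-28 falls inside that range.
(3) the permitted window runs from 2017-07-28 + 10 = 2017-08-07 to 2017-07-28 + 24 = 2017-08-21; done 2017-08-19 — within the window.
(4) due by 2017-08-19 + 51 days = 2017-10-09; done 2017-10-07 — timely.
(5) due by 2017-10-22 + 84 days = 2018-01-14; 2017-11-01 is within that limit.
(6) permitted from 2017-11-01 + 7 days = 2017-11-08 onward; 2017-11-23 is on or after that date.
(7) permitted from 2017-11-23 + 38 days = 2017-12-31 onward; acted on 2017-12-22, 9 days prematurely.
That is the first point of non-compliance.

Step 7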